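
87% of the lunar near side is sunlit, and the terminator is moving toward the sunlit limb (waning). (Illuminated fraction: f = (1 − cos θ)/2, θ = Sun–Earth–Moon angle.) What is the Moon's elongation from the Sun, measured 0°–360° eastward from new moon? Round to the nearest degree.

222°

From f = (1 − cos θ)/2: cos θ = 1 − 2×0.87 = -0.740; arccos → 137.7°.
Waning ⇒ past full, so θ = 360° − 137.7° = 222.3°.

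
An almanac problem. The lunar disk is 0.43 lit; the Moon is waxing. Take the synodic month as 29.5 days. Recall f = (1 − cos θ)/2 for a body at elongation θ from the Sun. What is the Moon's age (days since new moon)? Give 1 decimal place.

6.7 days

cos θ = 1 − 2f = 0.140, giving a principal value of 82.0°.
The Moon is waxing (0°–180°), so θ = 82.0° directly.
Age = 29.5 × 82.0°/360° ≈ 6.72 days.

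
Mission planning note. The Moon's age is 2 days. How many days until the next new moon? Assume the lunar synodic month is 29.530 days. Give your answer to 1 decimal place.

The next new moon completes the synodic month: 29.530 − 2 = 27.530 days.

27.5 days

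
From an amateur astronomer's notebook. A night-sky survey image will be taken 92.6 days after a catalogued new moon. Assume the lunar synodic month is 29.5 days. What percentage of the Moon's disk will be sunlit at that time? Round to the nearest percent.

18%

92.6 d spans 3 complete synodic months (3 × 29.5 = 88.50 d) plus 4.10 d.
Elongation θ = 360° × 4.10/29.5 ≈ 50.0°.
Illuminated fraction = (1 − cos 50.0°)/2 = (1 − 0.642)/2 ≈ 0.179, so 18%.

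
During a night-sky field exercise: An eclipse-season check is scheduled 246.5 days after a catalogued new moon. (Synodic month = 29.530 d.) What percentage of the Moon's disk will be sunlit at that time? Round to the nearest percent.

246.5 d spans 8 complete synodic months (8 × 29.530 = 236.24 d) plus 10.26 d.
Elongation θ = 360° × 10.26/29.530 ≈ 125.1°.
cos 125.1° = (-0.575), so f = (1 − (-0.575))/2 = 0.787, so 79%.

79%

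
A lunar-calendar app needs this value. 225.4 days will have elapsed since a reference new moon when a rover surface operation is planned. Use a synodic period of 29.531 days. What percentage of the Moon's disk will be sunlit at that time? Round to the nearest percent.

84%

Reduce mod P: 225.4 − 7×29.531 = 18.68 d into the current lunation.
Elongation θ = 360° × 18.68/29.531 ≈ 227.8°.
Illuminated fraction = (1 − cos 227.8°)/2 = (1 − (-0.672))/2 ≈ 0.836, so 84%.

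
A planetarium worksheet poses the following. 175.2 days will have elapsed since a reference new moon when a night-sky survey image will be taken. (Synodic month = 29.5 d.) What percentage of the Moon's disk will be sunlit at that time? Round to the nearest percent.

4%

Reduce mod P: 175.2 − 5×29.5 = 27.70 d into the current lunation.
Phase angle: θ = 360°·(27.70 d)/(29.5 d) = 338.0°.
Illuminated fraction = (1 − cos 338.0°)/2 = (1 − 0.927)/2 ≈ 0.036, so 4%.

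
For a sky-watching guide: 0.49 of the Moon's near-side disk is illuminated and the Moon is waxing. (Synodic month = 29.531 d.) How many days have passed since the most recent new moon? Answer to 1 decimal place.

Invert f = (1 − cos θ)/2 to get cos θ = 1 − 2(0.49) = 0.020, hence θ₀ = arccos 0.020 = 88.9°.
The Moon is waxing (0°–180°), so θ = 88.9° directly.
At 360°/29.531 d per day, 88.9° corresponds to 7.29 days.

7.3 days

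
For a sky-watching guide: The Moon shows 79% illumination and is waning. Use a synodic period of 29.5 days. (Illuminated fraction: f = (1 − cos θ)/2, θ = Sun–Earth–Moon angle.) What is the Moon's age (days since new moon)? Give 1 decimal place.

Invert f = (1 − cos θ)/2 to get cos θ = 1 − 2(0.79) = -0.580, hence θ₀ = arccos -0.580 = 125.5°.
Waning ⇒ past full, so θ = 360° − 125.5° = 234.5°.
That fraction of the synodic month is 234.5/360 × 29.5 d ≈ 19.22 d.

19.2 days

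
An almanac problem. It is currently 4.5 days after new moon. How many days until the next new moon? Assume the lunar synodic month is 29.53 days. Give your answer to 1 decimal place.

One full lunation from the last new moon is 29.53 d; remaining = 29.53 − 4.5 = 25.030 d.

25.0 days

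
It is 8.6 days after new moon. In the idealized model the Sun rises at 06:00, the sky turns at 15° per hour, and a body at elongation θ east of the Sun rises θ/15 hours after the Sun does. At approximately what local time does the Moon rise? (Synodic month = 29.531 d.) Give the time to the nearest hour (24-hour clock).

13:00

The Moon has covered 8.6/29.531 of its cycle, so θ ≈ 360° × 8.6/29.531 = 104.8°.
At 15° of sky rotation per hour, 104.8° corresponds to a 6.99 h lag.
06:00 + 6.99 h ≈ 12:59 → 13:00 to the nearest hour.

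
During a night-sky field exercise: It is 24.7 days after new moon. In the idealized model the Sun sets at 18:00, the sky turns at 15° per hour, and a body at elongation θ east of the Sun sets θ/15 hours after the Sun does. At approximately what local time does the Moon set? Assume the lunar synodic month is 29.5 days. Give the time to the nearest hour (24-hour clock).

Elongation θ = 360° × 24.7/29.5 ≈ 301.4°.
Delay after the Sun = 301.4° / (15°/h) ≈ 20.09 h.
18:00 + 20.09 h ≈ 14:06 → 14:00 to the nearest hour.

14:00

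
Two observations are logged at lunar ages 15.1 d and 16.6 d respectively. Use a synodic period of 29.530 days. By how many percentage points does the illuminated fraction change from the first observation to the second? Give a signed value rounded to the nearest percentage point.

First observation: θ = 360°·15.1/29.530 = 184.1°, so f = 0.999.
Second observation: θ = 202.4°, f = 0.962.
Δf = 0.962 − 0.999 = -0.036, i.e. -4 pp.

-4 pp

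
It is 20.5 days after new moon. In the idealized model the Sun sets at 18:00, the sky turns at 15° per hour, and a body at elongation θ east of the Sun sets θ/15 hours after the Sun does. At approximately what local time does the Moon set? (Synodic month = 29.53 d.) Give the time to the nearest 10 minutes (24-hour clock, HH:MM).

10:40

Phase angle: θ = 360°·(20.5 d)/(29.53 d) = 249.9°.
Delay after the Sun = 249.9° / (15°/h) ≈ 16.66 h.
18:00 + 16.661 h ≈ 10:40 → 10:40 to the nearest ten minutes.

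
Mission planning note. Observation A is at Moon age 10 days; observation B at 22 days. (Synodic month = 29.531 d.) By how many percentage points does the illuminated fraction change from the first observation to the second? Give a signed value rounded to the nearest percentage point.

-25 pp

θ₁ = 360° × 10/29.531 = 121.9°, f₁ = (1 − cos θ₁)/2 = 0.764.
θ₂ = 360° × 22/29.531 = 268.2°, f₂ = (1 − cos θ₂)/2 = 0.516.
Change = f₂ − f₁ = -0.248 → -25 percentage points.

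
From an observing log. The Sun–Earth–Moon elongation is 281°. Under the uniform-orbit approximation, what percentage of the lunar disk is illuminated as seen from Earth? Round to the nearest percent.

40%

cos 281° = 0.191, so f = (1 − 0.191)/2 = 0.405, i.e. 40%.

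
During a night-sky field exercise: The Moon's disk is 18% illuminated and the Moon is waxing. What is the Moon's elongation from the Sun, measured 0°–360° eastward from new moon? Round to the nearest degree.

Invert f = (1 − cos θ)/2 to get cos θ = 1 − 2(0.18) = 0.640, hence θ₀ = arccos 0.640 = 50.2°.
The Moon is waxing (0°–180°), so θ = 50.2° directly.

50°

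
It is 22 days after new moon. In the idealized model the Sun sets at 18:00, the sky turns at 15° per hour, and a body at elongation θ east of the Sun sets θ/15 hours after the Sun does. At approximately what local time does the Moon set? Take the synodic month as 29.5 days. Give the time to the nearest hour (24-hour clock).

12:00

Elongation θ = 360° × 22/29.5 ≈ 268.5°.
The Moon trails the Sun by θ/15 = 268.5/15 ≈ 17.90 hours.
18:00 + 17.90 h ≈ 11:54 → 12:00 to the nearest hour.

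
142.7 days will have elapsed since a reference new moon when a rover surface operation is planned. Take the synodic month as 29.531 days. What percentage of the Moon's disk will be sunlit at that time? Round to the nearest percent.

25%

142.7 d spans 4 complete synodic months (4 × 29.531 = 118.12 d) plus 24.58 d.
The Moon has covered 24.58/29.531 of its cycle, so θ ≈ 360° × 24.58/29.531 = 299.6°.
Illuminated fraction = (1 − cos 299.6°)/2 = (1 − 0.494)/2 ≈ 0.253, so 25%.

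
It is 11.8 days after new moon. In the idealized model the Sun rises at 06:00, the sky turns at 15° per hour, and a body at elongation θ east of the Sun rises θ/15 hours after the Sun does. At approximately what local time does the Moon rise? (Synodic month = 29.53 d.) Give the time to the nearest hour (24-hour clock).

Phase angle: θ = 360°·(11.8 d)/(29.53 d) = 143.9°.
At 15° of sky rotation per hour, 143.9° corresponds to a 9.59 h lag.
06:00 + 9.59 h ≈ 15:35 → 16:00 to the nearest hour.

16:00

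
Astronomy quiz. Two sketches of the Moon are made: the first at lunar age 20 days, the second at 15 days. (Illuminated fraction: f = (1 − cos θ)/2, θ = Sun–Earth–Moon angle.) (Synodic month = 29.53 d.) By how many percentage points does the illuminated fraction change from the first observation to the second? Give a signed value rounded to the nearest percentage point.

+28 percentage points

First observation: θ = 360°·20/29.53 = 243.8°, so f = 0.721.
Second observation: θ = 182.9°, f = 0.999.
Δf = 0.999 − 0.721 = +0.279, i.e. +28 pp.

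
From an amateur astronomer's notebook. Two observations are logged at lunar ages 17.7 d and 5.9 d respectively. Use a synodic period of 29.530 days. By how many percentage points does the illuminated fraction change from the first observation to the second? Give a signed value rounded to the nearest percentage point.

-56 percentage points

θ₁ = 360° × 17.7/29.530 = 215.8°, f₁ = (1 − cos θ₁)/2 = 0.906.
θ₂ = 360° × 5.9/29.530 = 71.9°, f₂ = (1 − cos θ₂)/2 = 0.345.
Change = f₂ − f₁ = -0.561 → -56 percentage points.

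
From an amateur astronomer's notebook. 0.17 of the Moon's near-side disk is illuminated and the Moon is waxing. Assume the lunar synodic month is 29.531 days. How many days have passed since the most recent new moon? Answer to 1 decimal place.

4.0 days

From f = (1 − cos θ)/2: cos θ = 1 − 2×0.17 = 0.660; arccos → 48.7°.
Waxing ⇒ before full, so θ = 48.7°.
At 360°/29.531 d per day, 48.7° corresponds to 3.99 days.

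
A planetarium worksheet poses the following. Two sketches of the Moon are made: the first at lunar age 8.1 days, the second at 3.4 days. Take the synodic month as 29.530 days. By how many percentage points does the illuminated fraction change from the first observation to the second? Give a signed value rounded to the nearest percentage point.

First observation: θ = 360°·8.1/29.530 = 98.7°, so f = 0.576.
Second observation: θ = 41.4°, f = 0.125.
Δf = 0.125 − 0.576 = -0.451, i.e. -45 pp.

-45 percentage points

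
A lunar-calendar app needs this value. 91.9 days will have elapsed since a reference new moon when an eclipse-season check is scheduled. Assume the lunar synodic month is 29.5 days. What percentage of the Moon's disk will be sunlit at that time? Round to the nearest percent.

13%

91.9/29.5 = 3.115 lunations, so 3 complete cycles and 3.40 d into the next.
Phase angle: θ = 360°·(3.40 d)/(29.5 d) = 41.5°.
cos 41.5° = 0.749, so f = (1 − 0.749)/2 = 0.125, so 13%.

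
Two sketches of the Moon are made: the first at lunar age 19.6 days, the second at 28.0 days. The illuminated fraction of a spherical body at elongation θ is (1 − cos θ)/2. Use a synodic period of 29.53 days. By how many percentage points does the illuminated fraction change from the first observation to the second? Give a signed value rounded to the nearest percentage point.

-73 pp

θ₁ = 360° × 19.6/29.53 = 238.9°, f₁ = (1 − cos θ₁)/2 = 0.758.
θ₂ = 360° × 28.0/29.53 = 341.3°, f₂ = (1 − cos θ₂)/2 = 0.026.
Change = f₂ − f₁ = -0.732 → -73 percentage points.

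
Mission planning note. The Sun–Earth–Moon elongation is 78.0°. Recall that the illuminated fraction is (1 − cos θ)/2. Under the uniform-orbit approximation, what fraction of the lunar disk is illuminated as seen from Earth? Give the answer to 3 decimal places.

f = (1 − cos 78.0°)/2 = (1 − 0.208)/2 ≈ 0.396.

0.396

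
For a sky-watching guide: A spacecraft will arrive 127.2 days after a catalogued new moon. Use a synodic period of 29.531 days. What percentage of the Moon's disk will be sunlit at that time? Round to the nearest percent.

68%

127.2/29.531 = 4.307 lunations, so 4 complete cycles and 9.08 d into the next.
The Moon has covered 9.08/29.531 of its cycle, so θ ≈ 360° × 9.08/29.531 = 110.6°.
Illuminated fraction = (1 − cos 110.6°)/2 = (1 − (-0.353))/2 ≈ 0.676, so 68%.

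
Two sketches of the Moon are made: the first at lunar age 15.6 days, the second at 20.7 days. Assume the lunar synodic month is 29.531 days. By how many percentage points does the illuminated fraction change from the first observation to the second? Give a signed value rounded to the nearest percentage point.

θ₁ = 360° × 15.6/29.531 = 190.2°, f₁ = (1 − cos θ₁)/2 = 0.992.
θ₂ = 360° × 20.7/29.531 = 252.3°, f₂ = (1 − cos θ₂)/2 = 0.652.
Change = f₂ − f₁ = -0.340 → -34 percentage points.

-34 percentage points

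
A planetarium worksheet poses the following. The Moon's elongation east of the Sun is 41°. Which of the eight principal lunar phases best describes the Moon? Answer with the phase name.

41° lies in the waxing crescent sector of the 8-phase cycle.

waxing crescent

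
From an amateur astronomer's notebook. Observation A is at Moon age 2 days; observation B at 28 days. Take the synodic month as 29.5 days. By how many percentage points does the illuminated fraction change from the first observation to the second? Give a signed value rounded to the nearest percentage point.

First observation: θ = 360°·2/29.5 = 24.4°, so f = 0.045.
Second observation: θ = 341.7°, f = 0.025.
Δf = 0.025 − 0.045 = -0.019, i.e. -2 pp.

-2 pp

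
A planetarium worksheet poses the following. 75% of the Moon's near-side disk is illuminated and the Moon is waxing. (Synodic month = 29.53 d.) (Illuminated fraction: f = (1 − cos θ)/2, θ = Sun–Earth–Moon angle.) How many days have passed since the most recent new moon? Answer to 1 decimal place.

From f = (1 − cos θ)/2: cos θ = 1 − 2×0.75 = -0.500; arccos → 120.0°.
The Moon is waxing (0°–180°), so θ = 120.0° directly.
That fraction of the synodic month is 120.0/360 × 29.53 d ≈ 9.84 d.

9.8 days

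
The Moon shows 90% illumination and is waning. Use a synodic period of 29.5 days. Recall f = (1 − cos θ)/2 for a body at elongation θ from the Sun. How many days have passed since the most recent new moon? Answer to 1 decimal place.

17.8 days

Invert f = (1 − cos θ)/2 to get cos θ = 1 − 2(0.90) = -0.800, hence θ₀ = arccos -0.800 = 143.1°.
A waning Moon lies in 180°–360°, so θ = 360° − 143.1° = 216.9°.
Age = 29.5 × 216.9°/360° ≈ 17.77 days.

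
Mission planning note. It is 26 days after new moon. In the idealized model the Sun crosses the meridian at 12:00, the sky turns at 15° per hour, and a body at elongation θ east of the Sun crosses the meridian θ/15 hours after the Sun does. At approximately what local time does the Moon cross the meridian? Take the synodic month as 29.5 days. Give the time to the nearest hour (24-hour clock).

The Moon has covered 26/29.5 of its cycle, so θ ≈ 360° × 26/29.5 = 317.3°.
At 15° of sky rotation per hour, 317.3° corresponds to a 21.15 h lag.
12:00 + 21.15 h ≈ 09:09 → 09:00 to the nearest hour.

09:00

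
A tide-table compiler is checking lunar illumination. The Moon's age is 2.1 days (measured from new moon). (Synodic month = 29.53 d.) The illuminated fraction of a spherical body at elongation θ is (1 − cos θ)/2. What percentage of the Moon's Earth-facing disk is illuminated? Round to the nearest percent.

5%

Elongation θ = 360° × 2.1/29.53 ≈ 25.6°.
With cos θ = 0.902, the lit fraction is (1 − 0.902)/2 ≈ 0.049, so 5%.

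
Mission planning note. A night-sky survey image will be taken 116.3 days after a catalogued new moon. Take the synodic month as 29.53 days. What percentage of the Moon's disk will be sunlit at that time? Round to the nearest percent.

4%

116.3 d spans 3 complete synodic months (3 × 29.53 = 88.59 d) plus 27.71 d.
Phase angle: θ = 360°·(27.71 d)/(29.53 d) = 337.8°.
Illuminated fraction = (1 − cos 337.8°)/2 = (1 − 0.926)/2 ≈ 0.037, so 4%.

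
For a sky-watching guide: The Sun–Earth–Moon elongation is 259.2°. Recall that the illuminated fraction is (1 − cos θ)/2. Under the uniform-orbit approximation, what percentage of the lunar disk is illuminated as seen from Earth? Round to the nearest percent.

f = (1 − cos 259.2°)/2 = (1 − (-0.187))/2 ≈ 0.594, i.e. 59%.

59%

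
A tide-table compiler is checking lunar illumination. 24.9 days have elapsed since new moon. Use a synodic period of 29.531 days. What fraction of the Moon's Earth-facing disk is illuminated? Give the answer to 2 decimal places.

Phase angle: θ = 360°·(24.9 d)/(29.531 d) = 303.5°.
With cos θ = 0.553, the lit fraction is (1 − 0.553)/2 ≈ 0.224.

0.22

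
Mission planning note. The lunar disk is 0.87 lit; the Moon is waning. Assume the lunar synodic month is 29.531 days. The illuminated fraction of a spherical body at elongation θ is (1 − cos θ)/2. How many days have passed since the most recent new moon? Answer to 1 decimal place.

cos θ = 1 − 2f = -0.740, giving a principal value of 137.7°.
Since the Moon is past full (waning), take the reflex angle: θ = 360° − 137.7° = 222.3°.
Age = 29.531 × 222.3°/360° ≈ 18.23 days.

18.2 days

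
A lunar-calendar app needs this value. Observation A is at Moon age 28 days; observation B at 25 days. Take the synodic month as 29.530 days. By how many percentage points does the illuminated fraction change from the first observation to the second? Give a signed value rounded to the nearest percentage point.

+19 pp

First observation: θ = 360°·28/29.530 = 341.3°, so f = 0.026.
Second observation: θ = 304.8°, f = 0.215.
Δf = 0.215 − 0.026 = +0.189, i.e. +19 pp.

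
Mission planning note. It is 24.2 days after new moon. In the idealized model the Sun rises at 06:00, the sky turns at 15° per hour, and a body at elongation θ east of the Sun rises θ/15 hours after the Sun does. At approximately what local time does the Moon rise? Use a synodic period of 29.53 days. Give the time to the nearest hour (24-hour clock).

02:00

Elongation θ = 360° × 24.2/29.53 ≈ 295.0°.
The Moon trails the Sun by θ/15 = 295.0/15 ≈ 19.67 hours.
06:00 + 19.67 h ≈ 01:40 → 02:00 to the nearest hour.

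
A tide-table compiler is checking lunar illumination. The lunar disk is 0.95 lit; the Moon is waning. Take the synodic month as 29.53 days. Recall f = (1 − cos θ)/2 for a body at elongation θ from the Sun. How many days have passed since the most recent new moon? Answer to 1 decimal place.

From f = (1 − cos θ)/2: cos θ = 1 − 2×0.95 = -0.900; arccos → 154.2°.
Waning ⇒ past full, so θ = 360° − 154.2° = 205.8°.
That fraction of the synodic month is 205.8/360 × 29.53 d ≈ 16.88 d.

16.9 days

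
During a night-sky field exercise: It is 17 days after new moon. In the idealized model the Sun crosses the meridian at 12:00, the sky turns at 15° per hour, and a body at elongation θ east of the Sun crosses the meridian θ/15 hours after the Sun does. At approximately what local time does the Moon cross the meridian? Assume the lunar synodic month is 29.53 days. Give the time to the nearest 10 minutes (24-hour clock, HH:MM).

Elongation θ = 360° × 17/29.53 ≈ 207.2°.
Delay after the Sun = 207.2° / (15°/h) ≈ 13.82 h.
12:00 + 13.816 h ≈ 01:49 → 01:50 to the nearest ten minutes.

01:50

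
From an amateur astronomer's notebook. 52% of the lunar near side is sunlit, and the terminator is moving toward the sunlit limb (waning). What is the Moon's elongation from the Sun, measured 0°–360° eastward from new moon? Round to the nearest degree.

From f = (1 − cos θ)/2: cos θ = 1 − 2×0.52 = -0.040; arccos → 92.3°.
A waning Moon lies in 180°–360°, so θ = 360° − 92.3° = 267.7°.

268°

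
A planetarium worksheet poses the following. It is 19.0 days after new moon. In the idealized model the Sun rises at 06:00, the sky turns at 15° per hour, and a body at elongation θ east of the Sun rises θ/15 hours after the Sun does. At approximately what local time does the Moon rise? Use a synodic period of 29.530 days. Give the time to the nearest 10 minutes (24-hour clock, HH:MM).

Phase angle: θ = 360°·(19.0 d)/(29.530 d) = 231.6°.
Delay after the Sun = 231.6° / (15°/h) ≈ 15.44 h.
06:00 + 15.442 h ≈ 21:27 → 21:30 to the nearest ten minutes.

21:30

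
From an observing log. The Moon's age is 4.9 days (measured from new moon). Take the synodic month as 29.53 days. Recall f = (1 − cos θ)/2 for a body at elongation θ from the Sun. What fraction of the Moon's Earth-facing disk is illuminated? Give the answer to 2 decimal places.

0.25

The Moon has covered 4.9/29.53 of its cycle, so θ ≈ 360° × 4.9/29.53 = 59.7°.
Illuminated fraction = (1 − cos 59.7°)/2 = (1 − 0.504)/2 ≈ 0.248.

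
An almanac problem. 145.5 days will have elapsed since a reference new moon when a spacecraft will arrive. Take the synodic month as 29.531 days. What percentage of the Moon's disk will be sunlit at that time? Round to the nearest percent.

5%

145.5/29.531 = 4.927 lunations, so 4 complete cycles and 27.38 d into the next.
Phase angle: θ = 360°·(27.38 d)/(29.531 d) = 333.7°.
cos 333.7° = 0.897, so f = (1 − 0.897)/2 = 0.052, so 5%.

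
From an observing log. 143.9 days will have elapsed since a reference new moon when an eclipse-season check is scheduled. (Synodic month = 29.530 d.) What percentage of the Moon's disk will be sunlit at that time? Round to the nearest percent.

15%

143.9/29.530 = 4.873 lunations, so 4 complete cycles and 25.78 d into the next.
Elongation θ = 360° × 25.78/29.530 ≈ 314.3°.
cos 314.3° = 0.698, so f = (1 − 0.698)/2 = 0.151, so 15%.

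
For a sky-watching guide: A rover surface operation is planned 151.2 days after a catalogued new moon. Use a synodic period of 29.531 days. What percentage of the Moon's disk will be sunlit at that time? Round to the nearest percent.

Reduce mod P: 151.2 − 5×29.531 = 3.54 d into the current lunation.
The Moon has covered 3.54/29.531 of its cycle, so θ ≈ 360° × 3.54/29.531 = 43.2°.
Illuminated fraction = (1 − cos 43.2°)/2 = (1 − 0.729)/2 ≈ 0.136, so 14%.

14%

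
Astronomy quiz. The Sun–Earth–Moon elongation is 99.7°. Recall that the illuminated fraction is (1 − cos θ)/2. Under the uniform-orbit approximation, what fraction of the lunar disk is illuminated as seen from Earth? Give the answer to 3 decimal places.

0.584

f = (1 − cos 99.7°)/2 = (1 − (-0.168))/2 ≈ 0.584.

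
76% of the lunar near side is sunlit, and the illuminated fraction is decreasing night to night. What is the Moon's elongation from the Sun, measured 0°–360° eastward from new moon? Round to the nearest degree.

239°

cos θ = 1 − 2f = -0.520, giving a principal value of 121.3°.
A waning Moon lies in 180°–360°, so θ = 360° − 121.3° = 238.7°.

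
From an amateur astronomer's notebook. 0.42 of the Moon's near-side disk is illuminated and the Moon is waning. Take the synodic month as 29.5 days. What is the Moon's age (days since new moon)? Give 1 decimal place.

22.9 days

cos θ = 1 − 2f = 0.160, giving a principal value of 80.8°.
Since the Moon is past full (waning), take the reflex angle: θ = 360° − 80.8° = 279.2°.
At 360°/29.5 d per day, 279.2° corresponds to 22.88 days.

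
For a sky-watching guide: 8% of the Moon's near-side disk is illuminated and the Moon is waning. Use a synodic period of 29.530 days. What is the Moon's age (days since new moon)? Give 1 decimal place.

From f = (1 − cos θ)/2: cos θ = 1 − 2×0.08 = 0.840; arccos → 32.9°.
A waning Moon lies in 180°–360°, so θ = 360° − 32.9° = 327.1°.
Age = 29.530 × 327.1°/360° ≈ 26.83 days.

26.8 days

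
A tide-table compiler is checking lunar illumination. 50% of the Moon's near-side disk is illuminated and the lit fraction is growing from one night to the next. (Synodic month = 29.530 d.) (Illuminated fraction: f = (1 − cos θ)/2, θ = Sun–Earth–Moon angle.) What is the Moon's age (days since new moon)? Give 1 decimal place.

7.4 days

Invert f = (1 − cos θ)/2 to get cos θ = 1 − 2(0.50) = 0.000, hence θ₀ = arccos 0.000 = 90.0°.
The Moon is waxing (0°–180°), so θ = 90.0° directly.
At 360°/29.530 d per day, 90.0° corresponds to 7.38 days.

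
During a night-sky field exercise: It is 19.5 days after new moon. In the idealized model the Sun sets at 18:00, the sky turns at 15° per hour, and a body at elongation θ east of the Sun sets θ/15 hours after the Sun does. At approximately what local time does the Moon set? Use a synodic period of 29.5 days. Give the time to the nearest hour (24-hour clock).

The Moon has covered 19.5/29.5 of its cycle, so θ ≈ 360° × 19.5/29.5 = 238.0°.
The Moon trails the Sun by θ/15 = 238.0/15 ≈ 15.86 hours.
18:00 + 15.86 h ≈ 09:52 → 10:00 to the nearest hour.

10:00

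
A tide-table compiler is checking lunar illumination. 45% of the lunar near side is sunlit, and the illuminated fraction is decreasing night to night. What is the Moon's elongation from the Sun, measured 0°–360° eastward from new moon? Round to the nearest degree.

From f = (1 − cos θ)/2: cos θ = 1 − 2×0.45 = 0.100; arccos → 84.3°.
Waning ⇒ past full, so θ = 360° − 84.3° = 275.7°.

276°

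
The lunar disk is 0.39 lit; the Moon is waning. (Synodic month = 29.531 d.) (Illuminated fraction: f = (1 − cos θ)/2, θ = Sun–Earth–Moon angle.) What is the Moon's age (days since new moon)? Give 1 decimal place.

23.2 days

Invert f = (1 − cos θ)/2 to get cos θ = 1 − 2(0.39) = 0.220, hence θ₀ = arccos 0.220 = 77.3°.
A waning Moon lies in 180°–360°, so θ = 360° − 77.3° = 282.7°.
At 360°/29.531 d per day, 282.7° corresponds to 23.19 days.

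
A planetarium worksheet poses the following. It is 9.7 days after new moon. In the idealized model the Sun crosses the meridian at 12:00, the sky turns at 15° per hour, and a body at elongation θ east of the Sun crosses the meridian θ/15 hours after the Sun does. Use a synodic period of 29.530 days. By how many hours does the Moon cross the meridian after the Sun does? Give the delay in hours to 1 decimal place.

The Moon has covered 9.7/29.530 of its cycle, so θ ≈ 360° × 9.7/29.530 = 118.3°.
At 15° of sky rotation per hour, 118.3° corresponds to a 7.88 h lag.
So the Moon crosses the meridian 7.88 h after the Sun.

7.9 h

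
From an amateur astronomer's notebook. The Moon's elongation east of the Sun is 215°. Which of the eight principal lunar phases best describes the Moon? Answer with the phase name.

The waning gibbous sector spans roughly 202°–248°; 215° falls inside it.

waning gibbous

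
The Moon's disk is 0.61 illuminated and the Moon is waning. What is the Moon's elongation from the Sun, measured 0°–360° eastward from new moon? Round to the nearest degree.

cos θ = 1 − 2f = -0.220, giving a principal value of 102.7°.
Waning ⇒ past full, so θ = 360° − 102.7° = 257.3°.

257°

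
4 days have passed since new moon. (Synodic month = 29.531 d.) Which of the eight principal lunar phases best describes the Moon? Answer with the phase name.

At 4/29.531 of the cycle, θ ≈ 49° — the waxing crescent range.

waxing crescent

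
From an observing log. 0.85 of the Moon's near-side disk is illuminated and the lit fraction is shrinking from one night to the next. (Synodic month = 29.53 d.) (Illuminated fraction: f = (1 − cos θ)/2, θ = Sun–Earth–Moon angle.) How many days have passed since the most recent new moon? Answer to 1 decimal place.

18.5 days

Invert f = (1 − cos θ)/2 to get cos θ = 1 − 2(0.85) = -0.700, hence θ₀ = arccos -0.700 = 134.4°.
Waning ⇒ past full, so θ = 360° − 134.4° = 225.6°.
At 360°/29.53 d per day, 225.6° corresponds to 18.50 days.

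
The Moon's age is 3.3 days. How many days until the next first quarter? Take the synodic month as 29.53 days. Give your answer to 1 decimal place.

4.1 days

First quarter is 0.25 of the way through the cycle: age 0.25 × 29.53 = 7.383 d.
So 4.083 days remain (7.383 − 3.3).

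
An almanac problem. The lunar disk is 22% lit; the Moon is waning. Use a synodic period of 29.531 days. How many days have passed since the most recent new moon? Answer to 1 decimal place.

Invert f = (1 − cos θ)/2 to get cos θ = 1 − 2(0.22) = 0.560, hence θ₀ = arccos 0.560 = 55.9°.
A waning Moon lies in 180°–360°, so θ = 360° − 55.9° = 304.1°.
At 360°/29.531 d per day, 304.1° corresponds to 24.94 days.

24.9 days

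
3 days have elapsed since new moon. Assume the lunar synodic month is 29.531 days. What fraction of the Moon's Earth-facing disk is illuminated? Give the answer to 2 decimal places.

0.10

The Moon has covered 3/29.531 of its cycle, so θ ≈ 360° × 3/29.531 = 36.6°.
With cos θ = 0.803, the lit fraction is (1 − 0.803)/2 ≈ 0.098.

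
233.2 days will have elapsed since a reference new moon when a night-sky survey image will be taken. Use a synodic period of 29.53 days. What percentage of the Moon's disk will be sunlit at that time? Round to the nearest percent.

Reduce mod P: 233.2 − 7×29.53 = 26.49 d into the current lunation.
Phase angle: θ = 360°·(26.49 d)/(29.53 d) = 322.9°.
Illuminated fraction = (1 − cos 322.9°)/2 = (1 − 0.798)/2 ≈ 0.101, so 10%.

10%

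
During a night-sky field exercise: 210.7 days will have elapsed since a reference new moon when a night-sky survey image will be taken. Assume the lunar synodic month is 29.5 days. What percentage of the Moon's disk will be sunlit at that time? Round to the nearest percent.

19%

210.7 d spans 7 complete synodic months (7 × 29.5 = 206.50 d) plus 4.20 d.
The Moon has covered 4.20/29.5 of its cycle, so θ ≈ 360° × 4.20/29.5 = 51.3°.
Illuminated fraction = (1 − cos 51.3°)/2 = (1 − 0.626)/2 ≈ 0.187, so 19%.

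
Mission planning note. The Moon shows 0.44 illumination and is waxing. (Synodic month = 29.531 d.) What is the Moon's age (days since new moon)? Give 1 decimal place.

6.8 days

From f = (1 − cos θ)/2: cos θ = 1 − 2×0.44 = 0.120; arccos → 83.1°.
The Moon is waxing (0°–180°), so θ = 83.1° directly.
That fraction of the synodic month is 83.1/360 × 29.531 d ≈ 6.82 d.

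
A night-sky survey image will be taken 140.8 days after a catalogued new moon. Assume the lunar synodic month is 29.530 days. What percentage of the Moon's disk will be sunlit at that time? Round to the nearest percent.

44%

Reduce mod P: 140.8 − 4×29.530 = 22.68 d into the current lunation.
Elongation θ = 360° × 22.68/29.530 ≈ 276.5°.
With cos θ = 0.113, the lit fraction is (1 − 0.113)/2 ≈ 0.443, so 44%.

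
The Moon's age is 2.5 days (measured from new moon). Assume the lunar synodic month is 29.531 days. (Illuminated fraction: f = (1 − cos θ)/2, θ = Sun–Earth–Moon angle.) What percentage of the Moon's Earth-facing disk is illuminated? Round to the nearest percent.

Elongation θ = 360° × 2.5/29.531 ≈ 30.5°.
With cos θ = 0.862, the lit fraction is (1 − 0.862)/2 ≈ 0.069, so 7%.

7%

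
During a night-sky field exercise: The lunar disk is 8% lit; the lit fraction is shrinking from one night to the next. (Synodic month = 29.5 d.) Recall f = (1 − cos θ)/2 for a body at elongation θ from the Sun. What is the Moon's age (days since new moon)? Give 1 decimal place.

From f = (1 − cos θ)/2: cos θ = 1 − 2×0.08 = 0.840; arccos → 32.9°.
A waning Moon lies in 180°–360°, so θ = 360° − 32.9° = 327.1°.
That fraction of the synodic month is 327.1/360 × 29.5 d ≈ 26.81 d.

26.8 days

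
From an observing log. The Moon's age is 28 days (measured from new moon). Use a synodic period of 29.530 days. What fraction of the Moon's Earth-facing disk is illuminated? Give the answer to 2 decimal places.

Phase angle: θ = 360°·(28 d)/(29.530 d) = 341.3°.
Illuminated fraction = (1 − cos 341.3°)/2 = (1 − 0.947)/2 ≈ 0.026.

0.03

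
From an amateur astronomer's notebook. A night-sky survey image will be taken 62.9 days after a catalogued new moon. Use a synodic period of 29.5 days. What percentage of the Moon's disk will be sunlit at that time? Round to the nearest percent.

Reduce mod P: 62.9 − 2×29.5 = 3.90 d into the current lunation.
The Moon has covered 3.90/29.5 of its cycle, so θ ≈ 360° × 3.90/29.5 = 47.6°.
Illuminated fraction = (1 − cos 47.6°)/2 = (1 − 0.674)/2 ≈ 0.163, so 16%.

16%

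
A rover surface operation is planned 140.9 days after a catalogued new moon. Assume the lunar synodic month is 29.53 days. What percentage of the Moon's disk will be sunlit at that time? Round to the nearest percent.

43%

140.9/29.53 = 4.771 lunations, so 4 complete cycles and 22.78 d into the next.
Phase angle: θ = 360°·(22.78 d)/(29.53 d) = 277.7°.
With cos θ = 0.134, the lit fraction is (1 − 0.134)/2 ≈ 0.433, so 43%.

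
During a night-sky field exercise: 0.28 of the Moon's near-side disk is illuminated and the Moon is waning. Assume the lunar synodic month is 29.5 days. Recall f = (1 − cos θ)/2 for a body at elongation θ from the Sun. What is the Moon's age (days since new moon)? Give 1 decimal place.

24.3 days

Invert f = (1 − cos θ)/2 to get cos θ = 1 − 2(0.28) = 0.440, hence θ₀ = arccos 0.440 = 63.9°.
Since the Moon is past full (waning), take the reflex angle: θ = 360° − 63.9° = 296.1°.
Age = 29.5 × 296.1°/360° ≈ 24.26 days.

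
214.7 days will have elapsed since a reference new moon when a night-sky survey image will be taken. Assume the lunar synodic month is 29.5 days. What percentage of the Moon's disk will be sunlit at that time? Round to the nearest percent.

59%

214.7/29.5 = 7.278 lunations, so 7 complete cycles and 8.20 d into the next.
Phase angle: θ = 360°·(8.20 d)/(29.5 d) = 100.1°.
With cos θ = (-0.175), the lit fraction is (1 − (-0.175))/2 ≈ 0.587, so 59%.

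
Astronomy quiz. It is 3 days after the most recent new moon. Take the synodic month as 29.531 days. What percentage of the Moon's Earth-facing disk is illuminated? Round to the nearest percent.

Elongation θ = 360° × 3/29.531 ≈ 36.6°.
cos 36.6° = 0.803, so f = (1 − 0.803)/2 = 0.098, so 10%.

10%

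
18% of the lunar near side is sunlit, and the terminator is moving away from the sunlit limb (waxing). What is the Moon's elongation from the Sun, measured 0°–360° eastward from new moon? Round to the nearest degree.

50°

Invert f = (1 − cos θ)/2 to get cos θ = 1 − 2(0.18) = 0.640, hence θ₀ = arccos 0.640 = 50.2°.
The Moon is waxing (0°–180°), so θ = 50.2° directly.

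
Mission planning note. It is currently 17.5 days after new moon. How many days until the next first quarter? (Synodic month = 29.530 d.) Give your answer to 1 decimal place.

First quarter is 0.25 of the way through the cycle: age 0.25 × 29.530 = 7.383 d.
This lunation's first quarter (7.383 d) has passed, so add one period: 36.913 − 17.5 = 19.413 days.

19.4 days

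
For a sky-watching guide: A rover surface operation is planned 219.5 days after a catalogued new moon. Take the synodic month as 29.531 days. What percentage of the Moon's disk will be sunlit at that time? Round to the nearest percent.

219.5 d spans 7 complete synodic months (7 × 29.531 = 206.72 d) plus 12.78 d.
Phase angle: θ = 360°·(12.78 d)/(29.531 d) = 155.8°.
cos 155.8° = (-0.912), so f = (1 − (-0.912))/2 = 0.956, so 96%.

96%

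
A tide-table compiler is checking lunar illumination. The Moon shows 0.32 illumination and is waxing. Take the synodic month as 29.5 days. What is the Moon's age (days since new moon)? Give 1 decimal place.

5.6 days

Invert f = (1 − cos θ)/2 to get cos θ = 1 − 2(0.32) = 0.360, hence θ₀ = arccos 0.360 = 68.9°.
Before full moon the principal value applies: θ = 68.9°.
That fraction of the synodic month is 68.9/360 × 29.5 d ≈ 5.65 d.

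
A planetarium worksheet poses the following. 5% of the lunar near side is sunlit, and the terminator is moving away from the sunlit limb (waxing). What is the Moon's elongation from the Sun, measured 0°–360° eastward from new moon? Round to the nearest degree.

Invert f = (1 − cos θ)/2 to get cos θ = 1 − 2(0.05) = 0.900, hence θ₀ = arccos 0.900 = 25.8°.
The Moon is waxing (0°–180°), so θ = 25.8° directly.

26°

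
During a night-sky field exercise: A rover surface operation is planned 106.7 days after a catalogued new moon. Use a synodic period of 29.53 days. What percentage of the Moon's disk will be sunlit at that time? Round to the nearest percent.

88%

106.7/29.53 = 3.613 lunations, so 3 complete cycles and 18.11 d into the next.
The Moon has covered 18.11/29.53 of its cycle, so θ ≈ 360° × 18.11/29.53 = 220.8°.
Illuminated fraction = (1 − cos 220.8°)/2 = (1 − (-0.757))/2 ≈ 0.879, so 88%.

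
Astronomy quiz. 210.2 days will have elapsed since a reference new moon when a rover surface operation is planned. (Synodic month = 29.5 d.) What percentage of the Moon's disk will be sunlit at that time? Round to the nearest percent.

210.2/29.5 = 7.125 lunations, so 7 complete cycles and 3.70 d into the next.
Elongation θ = 360° × 3.70/29.5 ≈ 45.2°.
cos 45.2° = 0.705, so f = (1 − 0.705)/2 = 0.147, so 15%.

15%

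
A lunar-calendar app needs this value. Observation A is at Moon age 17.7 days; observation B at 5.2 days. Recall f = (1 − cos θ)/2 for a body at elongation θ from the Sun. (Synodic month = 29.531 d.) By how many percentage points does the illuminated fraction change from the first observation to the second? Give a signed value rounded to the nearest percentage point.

-63 pp

First observation: θ = 360°·17.7/29.531 = 215.8°, so f = 0.906.
Second observation: θ = 63.4°, f = 0.276.
Δf = 0.276 − 0.906 = -0.630, i.e. -63 pp.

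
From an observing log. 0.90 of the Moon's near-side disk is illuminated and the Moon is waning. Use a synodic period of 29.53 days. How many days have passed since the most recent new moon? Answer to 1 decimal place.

From f = (1 − cos θ)/2: cos θ = 1 − 2×0.90 = -0.800; arccos → 143.1°.
Waning ⇒ past full, so θ = 360° − 143.1° = 216.9°.
At 360°/29.53 d per day, 216.9° corresponds to 17.79 days.

17.8 days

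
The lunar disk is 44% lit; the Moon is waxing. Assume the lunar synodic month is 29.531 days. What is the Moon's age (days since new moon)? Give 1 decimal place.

cos θ = 1 − 2f = 0.120, giving a principal value of 83.1°.
Before full moon the principal value applies: θ = 83.1°.
Age = 29.531 × 83.1°/360° ≈ 6.82 days.

6.8 days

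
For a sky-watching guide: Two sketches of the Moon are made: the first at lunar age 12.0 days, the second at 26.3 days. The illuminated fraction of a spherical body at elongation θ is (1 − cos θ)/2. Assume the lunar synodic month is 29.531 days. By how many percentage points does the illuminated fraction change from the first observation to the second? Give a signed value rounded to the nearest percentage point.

-80 percentage points

θ₁ = 360° × 12.0/29.531 = 146.3°, f₁ = (1 − cos θ₁)/2 = 0.916.
θ₂ = 360° × 26.3/29.531 = 320.6°, f₂ = (1 − cos θ₂)/2 = 0.114.
Change = f₂ − f₁ = -0.802 → -80 percentage points.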